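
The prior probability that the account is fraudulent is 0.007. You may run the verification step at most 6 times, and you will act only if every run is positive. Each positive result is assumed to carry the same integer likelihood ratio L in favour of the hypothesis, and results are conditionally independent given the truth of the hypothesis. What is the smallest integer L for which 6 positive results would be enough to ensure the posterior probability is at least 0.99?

Prior odds = 0.007/0.993 = 7/993.
Target odds = 0.99/0.01 = 99.
Need L⁶ ≥ 99 ÷ (7/993) = 98307/7.
4⁶ = 4096 < 98307/7 ≤ 15625 = 5⁶, so L = 5.

5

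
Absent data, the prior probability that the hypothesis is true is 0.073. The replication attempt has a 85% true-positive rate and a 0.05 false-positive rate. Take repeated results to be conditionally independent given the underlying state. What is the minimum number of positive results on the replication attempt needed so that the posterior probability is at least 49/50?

Prior odds: 0.073 ÷ 0.927 = 73/927.
Likelihood ratio of a positive result = 0.85/0.05 = 17.
Target odds: 0.98 ÷ 0.02 = 49.
Need (73/927) × 17ⁿ ≥ 49, i.e. 17ⁿ ≥ 45423/73.
17² = 289 falls short of 45423/73 but 17³ = 4913 reaches it, so n = 3.

3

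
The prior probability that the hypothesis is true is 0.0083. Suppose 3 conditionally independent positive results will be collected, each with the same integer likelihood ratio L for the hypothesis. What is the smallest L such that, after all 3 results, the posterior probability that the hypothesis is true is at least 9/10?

Prior odds = 0.0083/0.9917 = 83/9917.
Target odds = 0.9/0.1 = 9.
Need L³ ≥ 9 ÷ (83/9917) = 89253/83.
10³ = 1000 < 89253/83 ≤ 1331 = 11³, so L = 11.

11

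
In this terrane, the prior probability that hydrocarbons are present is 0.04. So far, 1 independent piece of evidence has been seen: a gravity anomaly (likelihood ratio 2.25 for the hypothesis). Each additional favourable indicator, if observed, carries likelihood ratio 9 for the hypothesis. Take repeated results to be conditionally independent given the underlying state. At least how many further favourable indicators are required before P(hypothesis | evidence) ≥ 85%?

Prior odds = 0.04/0.96 = 1/24.
Bayes factor of the evidence already in hand = 2.25.
Odds after that evidence = (1/24) × 2.25 = 0.09375.
Target odds = 0.85/0.15 = 17/3.
Need 9ⁿ ≥ 17/3 ÷ 0.09375 = 544/9.
9¹ = 9 falls short of 544/9 but 9² = 81 reaches it, so n = 2.

2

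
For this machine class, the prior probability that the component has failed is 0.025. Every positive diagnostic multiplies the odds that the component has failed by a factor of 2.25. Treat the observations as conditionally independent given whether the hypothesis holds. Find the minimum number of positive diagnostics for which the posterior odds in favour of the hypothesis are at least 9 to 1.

Prior odds = 0.025/0.975 = 1/39.
Likelihood ratio per positive diagnostic = 2.25.
Target odds = 9.
Need (1/39) × 2.25ⁿ ≥ 9, i.e. 2.25ⁿ ≥ 351.
2.25⁷ = 4782969/16384 falls short of 351 but 2.25⁸ = 43046721/65536 reaches it, so n = 8.

8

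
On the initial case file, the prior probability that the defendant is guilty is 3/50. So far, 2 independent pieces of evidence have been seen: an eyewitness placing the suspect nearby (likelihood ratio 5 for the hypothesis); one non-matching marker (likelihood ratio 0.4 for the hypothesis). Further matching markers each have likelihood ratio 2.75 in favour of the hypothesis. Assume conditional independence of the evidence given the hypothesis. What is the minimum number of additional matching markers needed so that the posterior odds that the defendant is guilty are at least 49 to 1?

6

Prior odds = 0.06/0.94 = 3/47.
Combined Bayes factor of the evidence already in hand = 5 × 0.4 = 2.
Odds after that evidence = (3/47) × 2 = 6/47.
Target odds = 49.
Need 2.75ⁿ ≥ 49 ÷ (6/47) = 2303/6.
2.75⁵ = 161051/1024 falls short of 2303/6 but 2.75⁶ = 1771561/4096 reaches it, so n = 6.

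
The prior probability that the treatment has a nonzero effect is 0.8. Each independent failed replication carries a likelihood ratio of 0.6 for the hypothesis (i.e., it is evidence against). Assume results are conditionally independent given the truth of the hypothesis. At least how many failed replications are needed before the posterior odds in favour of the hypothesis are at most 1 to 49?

Prior odds = 0.8/0.2 = 4.
Likelihood ratio per failed replication = 0.6.
Target odds = 1/49.
Need 4 × 0.6ⁿ ≤ 1/49, i.e. 0.6ⁿ ≤ 1/196.
0.6¹⁰ = 59049/9765625 is still above 1/196 but 0.6¹¹ = 177147/48828125 is at or below it, so n = 11.

11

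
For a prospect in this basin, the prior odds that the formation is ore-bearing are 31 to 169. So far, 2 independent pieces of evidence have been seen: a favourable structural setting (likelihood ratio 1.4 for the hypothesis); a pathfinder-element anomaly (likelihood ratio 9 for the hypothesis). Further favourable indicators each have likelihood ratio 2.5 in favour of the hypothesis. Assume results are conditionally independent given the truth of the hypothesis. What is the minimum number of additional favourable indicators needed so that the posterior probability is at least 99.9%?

Prior odds = 31/169.
Combined Bayes factor of the evidence already in hand = 1.4 × 9 = 12.6.
Odds after that evidence = (31/169) × 12.6 = 1953/845.
Target odds = 0.999/0.001 = 999.
Need 2.5ⁿ ≥ 999 ÷ (1953/845) = 93795/217.
2.5⁶ = 244.140625 falls short of 93795/217 but 2.5⁷ = 610.3515625 reaches it, so n = 7.

7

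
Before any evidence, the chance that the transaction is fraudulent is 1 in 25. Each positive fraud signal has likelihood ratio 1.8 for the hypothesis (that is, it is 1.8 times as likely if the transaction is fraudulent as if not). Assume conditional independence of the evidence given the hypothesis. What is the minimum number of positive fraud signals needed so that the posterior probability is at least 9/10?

Prior odds: 0.04 ÷ 0.96 = 1/24.
Likelihood ratio per positive fraud signal = 1.8.
Target posterior odds = 0.9/0.1 = 9.
Require 1.8ⁿ ≥ 9 ÷ (1/24) = 216.
1.8⁹ = 387420489/1953125 falls short of 216 but 1.8¹⁰ ≈357.047 reaches it, so n = 10.

10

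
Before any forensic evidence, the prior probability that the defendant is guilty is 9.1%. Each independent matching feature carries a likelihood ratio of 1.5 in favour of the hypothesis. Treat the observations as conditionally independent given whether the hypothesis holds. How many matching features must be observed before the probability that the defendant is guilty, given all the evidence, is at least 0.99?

Prior odds: 0.091 ÷ 0.909 = 91/909.
Likelihood ratio per matching feature = 1.5.
Target posterior odds = 0.99/0.01 = 99.
Need (91/909) × 1.5ⁿ ≥ 99, i.e. 1.5ⁿ ≥ 89991/91.
1.5¹⁷ = 129140163/131072 falls short of 89991/91 but 1.5¹⁸ = 387420489/262144 reaches it, so n = 18.

18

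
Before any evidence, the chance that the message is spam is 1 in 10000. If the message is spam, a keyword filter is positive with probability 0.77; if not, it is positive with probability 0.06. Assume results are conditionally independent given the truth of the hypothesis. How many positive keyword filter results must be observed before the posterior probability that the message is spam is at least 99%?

Prior odds: 0.0001 ÷ 0.9999 = 1/9999.
Likelihood ratio of a positive = 0.77/0.06 = 77/6.
Target posterior odds = 0.99/0.01 = 99.
Require (77/6)ⁿ ≥ 99 ÷ (1/9999) = 989901.
(77/6)⁵ ≈348095 falls short of 989901 but (77/6)⁶ ≈4.46721e+06 reaches it, so n = 6.

6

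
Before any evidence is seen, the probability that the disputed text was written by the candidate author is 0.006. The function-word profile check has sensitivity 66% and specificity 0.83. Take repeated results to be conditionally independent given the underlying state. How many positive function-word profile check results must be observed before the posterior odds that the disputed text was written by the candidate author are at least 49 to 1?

Prior odds = 0.006/0.994 = 3/497.
False-positive rate = 1 − 0.83 = 0.17; likelihood ratio of a positive = 0.66/0.17 = 66/17.
Target odds = 49.
Need (3/497) × (66/17)ⁿ ≥ 49, i.e. (66/17)ⁿ ≥ 24353/3.
(66/17)⁶ ≈3424.29 falls short of 24353/3 but (66/17)⁷ ≈13294.3 reaches it, so n = 7.

7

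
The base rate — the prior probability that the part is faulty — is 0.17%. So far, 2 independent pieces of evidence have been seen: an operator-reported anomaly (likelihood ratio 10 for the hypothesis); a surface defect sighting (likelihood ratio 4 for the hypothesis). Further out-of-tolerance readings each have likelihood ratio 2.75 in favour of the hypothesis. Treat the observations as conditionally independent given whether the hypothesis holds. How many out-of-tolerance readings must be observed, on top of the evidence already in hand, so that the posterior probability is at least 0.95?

Prior odds = 0.0017/0.9983 = 17/9983.
Combined Bayes factor of the evidence already in hand = 10 × 4 = 40.
Odds after that evidence = (17/9983) × 40 = 680/9983.
Target odds = 0.95/0.05 = 19.
Need 2.75ⁿ ≥ 19 ÷ (680/9983) = 189677/680.
2.75⁵ = 161051/1024 falls short of 189677/680 but 2.75⁶ = 1771561/4096 reaches it, so n = 6.

6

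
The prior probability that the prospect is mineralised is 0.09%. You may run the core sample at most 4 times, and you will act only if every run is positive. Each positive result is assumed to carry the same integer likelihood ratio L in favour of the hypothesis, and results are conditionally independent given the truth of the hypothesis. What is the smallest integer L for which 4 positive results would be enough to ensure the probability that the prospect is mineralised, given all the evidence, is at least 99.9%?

33

Prior odds = 0.0009/0.9991 = 9/9991.
Target odds = 0.999/0.001 = 999.
Need L⁴ ≥ 999 ÷ (9/9991) = 1109001.
32⁴ = 1048576 < 1109001 ≤ 1185921 = 33⁴, so L = 33.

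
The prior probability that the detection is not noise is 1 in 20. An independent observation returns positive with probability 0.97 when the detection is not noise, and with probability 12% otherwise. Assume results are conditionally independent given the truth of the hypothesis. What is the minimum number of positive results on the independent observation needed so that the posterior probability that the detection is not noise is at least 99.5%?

4

Prior odds = 0.05/0.95 = 1/19.
Likelihood ratio of a positive result = 0.97/0.12 = 97/12.
Target odds: 0.995 ÷ 0.005 = 199.
Need (1/19) × (97/12)ⁿ ≥ 199, i.e. (97/12)ⁿ ≥ 3781.
(97/12)³ = 912673/1728 falls short of 3781 but (97/12)⁴ = 88529281/20736 reaches it, so n = 4.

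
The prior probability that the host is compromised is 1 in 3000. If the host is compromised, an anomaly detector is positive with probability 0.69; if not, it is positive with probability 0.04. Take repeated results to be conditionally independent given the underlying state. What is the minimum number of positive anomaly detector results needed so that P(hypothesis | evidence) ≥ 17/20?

Prior odds: (1/3000) ÷ (2999/3000) = 1/2999.
Likelihood ratio of a positive = 0.69/0.04 = 17.25.
Target odds: 0.85 ÷ 0.15 = 17/3.
Require 17.25ⁿ ≥ 17/3 ÷ (1/2999) = 50983/3.
17.25³ = 5132.953125 falls short of 50983/3 but 17.25⁴ = 22667121/256 reaches it, so n = 4.

4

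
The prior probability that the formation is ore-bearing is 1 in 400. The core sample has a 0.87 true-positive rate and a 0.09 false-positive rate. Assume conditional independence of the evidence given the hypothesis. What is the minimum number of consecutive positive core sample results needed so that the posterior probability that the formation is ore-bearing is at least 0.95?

Prior odds: 0.0025 ÷ 0.9975 = 1/399.
Likelihood ratio of a positive result = 0.87/0.09 = 29/3.
Target odds: 0.95 ÷ 0.05 = 19.
Need (1/399) × (29/3)ⁿ ≥ 19, i.e. (29/3)ⁿ ≥ 7581.
(29/3)³ = 24389/27 falls short of 7581 but (29/3)⁴ = 707281/81 reaches it, so n = 4.

4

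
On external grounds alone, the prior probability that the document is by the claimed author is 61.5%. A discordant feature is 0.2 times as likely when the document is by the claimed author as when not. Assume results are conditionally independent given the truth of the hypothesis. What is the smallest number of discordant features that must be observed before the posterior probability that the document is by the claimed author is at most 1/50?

Prior odds: 0.615 ÷ 0.385 = 123/77.
Likelihood ratio per discordant feature = 0.2.
Target posterior odds = 0.02/0.98 = 1/49.
Need (123/77) × 0.2ⁿ ≤ 1/49, i.e. 0.2ⁿ ≤ 11/861.
0.2² = 0.04 is still above 11/861 but 0.2³ = 0.008 is at or below it, so n = 3.

3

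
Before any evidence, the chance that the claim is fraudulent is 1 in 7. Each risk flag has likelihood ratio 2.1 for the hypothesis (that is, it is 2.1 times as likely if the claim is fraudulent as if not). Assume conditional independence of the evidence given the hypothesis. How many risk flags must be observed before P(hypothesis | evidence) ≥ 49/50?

Prior odds = (1/7)/(6/7) = 1/6.
Likelihood ratio per risk flag = 2.1.
Target posterior odds = 0.98/0.02 = 49.
Require 2.1ⁿ ≥ 49 ÷ (1/6) = 294.
2.1⁷ ≈180.109 falls short of 294 but 2.1⁸ ≈378.229 reaches it, so n = 8.

8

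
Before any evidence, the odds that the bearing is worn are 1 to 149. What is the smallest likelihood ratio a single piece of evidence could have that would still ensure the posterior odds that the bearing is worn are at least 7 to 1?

Prior odds = 1/149.
Target odds = 7.
Required Bayes factor = 7 ÷ (1/149) = 1043.

1043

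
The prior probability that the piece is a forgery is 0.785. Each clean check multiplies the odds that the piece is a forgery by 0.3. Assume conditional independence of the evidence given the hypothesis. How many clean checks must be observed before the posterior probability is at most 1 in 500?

Prior odds: 0.785 ÷ 0.215 = 157/43.
Likelihood ratio per clean check = 0.3.
Target posterior odds = 0.002/0.998 = 1/499.
Need (157/43) × 0.3ⁿ ≤ 1/499, i.e. 0.3ⁿ ≤ 43/78343.
0.3⁶ = 729/1000000 is still above 43/78343 but 0.3⁷ = 2187/10000000 is at or below it, so n = 7.

7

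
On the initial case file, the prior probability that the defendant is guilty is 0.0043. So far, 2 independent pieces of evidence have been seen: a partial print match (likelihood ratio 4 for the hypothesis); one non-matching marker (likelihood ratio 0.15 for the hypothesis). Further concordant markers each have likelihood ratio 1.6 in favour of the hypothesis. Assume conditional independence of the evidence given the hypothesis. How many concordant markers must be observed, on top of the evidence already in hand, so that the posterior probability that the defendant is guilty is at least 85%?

Prior odds = 0.0043/0.9957 = 43/9957.
Combined Bayes factor of the evidence already in hand = 4 × 0.15 = 0.6.
Odds after that evidence = (43/9957) × 0.6 = 43/16595.
Target odds = 0.85/0.15 = 17/3.
Need 1.6ⁿ ≥ 17/3 ÷ (43/16595) = 282115/129.
1.6¹⁶ ≈1844.67 falls short of 282115/129 but 1.6¹⁷ ≈2951.48 reaches it, so n = 17.

17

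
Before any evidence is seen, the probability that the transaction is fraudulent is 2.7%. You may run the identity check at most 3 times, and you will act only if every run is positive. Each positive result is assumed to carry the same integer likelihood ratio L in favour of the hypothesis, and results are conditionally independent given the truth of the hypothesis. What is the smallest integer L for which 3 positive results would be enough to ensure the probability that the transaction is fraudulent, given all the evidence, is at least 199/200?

20

Prior odds = 0.027/0.973 = 27/973.
Target odds = 0.995/0.005 = 199.
Need L³ ≥ 199 ÷ (27/973) = 193627/27.
19³ = 6859 < 193627/27 ≤ 8000 = 20³, so L = 20.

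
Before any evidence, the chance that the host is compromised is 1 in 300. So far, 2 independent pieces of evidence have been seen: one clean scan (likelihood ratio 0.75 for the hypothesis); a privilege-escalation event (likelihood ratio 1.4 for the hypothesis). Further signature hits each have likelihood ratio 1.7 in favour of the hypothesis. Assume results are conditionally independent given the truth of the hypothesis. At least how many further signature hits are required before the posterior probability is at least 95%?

Prior odds = (1/300)/(299/300) = 1/299.
Combined Bayes factor of the evidence already in hand = 0.75 × 1.4 = 1.05.
Odds after that evidence = (1/299) × 1.05 = 21/5980.
Target odds = 0.95/0.05 = 19.
Need 1.7ⁿ ≥ 19 ÷ (21/5980) = 113620/21.
1.7¹⁶ ≈4866.12 falls short of 113620/21 but 1.7¹⁷ ≈8272.4 reaches it, so n = 17.

17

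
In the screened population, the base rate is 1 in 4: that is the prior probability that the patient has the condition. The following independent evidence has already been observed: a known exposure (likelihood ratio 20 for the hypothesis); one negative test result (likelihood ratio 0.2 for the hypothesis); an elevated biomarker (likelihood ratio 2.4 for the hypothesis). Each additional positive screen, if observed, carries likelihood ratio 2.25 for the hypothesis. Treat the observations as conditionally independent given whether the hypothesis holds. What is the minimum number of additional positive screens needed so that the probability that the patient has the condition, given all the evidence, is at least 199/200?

Prior odds = 0.25/0.75 = 1/3.
Combined Bayes factor of the evidence already in hand = 20 × 0.2 × 2.4 = 9.6.
Odds after that evidence = (1/3) × 9.6 = 3.2.
Target odds = 0.995/0.005 = 199.
Need 2.25ⁿ ≥ 199 ÷ 3.2 = 62.1875.
2.25⁵ = 59049/1024 falls short of 62.1875 but 2.25⁶ = 531441/4096 reaches it, so n = 6.

6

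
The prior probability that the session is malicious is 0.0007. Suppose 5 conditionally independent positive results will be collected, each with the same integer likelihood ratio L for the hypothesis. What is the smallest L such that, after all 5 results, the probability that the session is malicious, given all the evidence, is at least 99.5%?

13

Prior odds = 0.0007/0.9993 = 7/9993.
Target odds = 0.995/0.005 = 199.
Need L⁵ ≥ 199 ÷ (7/9993) = 1988607/7.
12⁵ = 248832 < 1988607/7 ≤ 371293 = 13⁵, so L = 13.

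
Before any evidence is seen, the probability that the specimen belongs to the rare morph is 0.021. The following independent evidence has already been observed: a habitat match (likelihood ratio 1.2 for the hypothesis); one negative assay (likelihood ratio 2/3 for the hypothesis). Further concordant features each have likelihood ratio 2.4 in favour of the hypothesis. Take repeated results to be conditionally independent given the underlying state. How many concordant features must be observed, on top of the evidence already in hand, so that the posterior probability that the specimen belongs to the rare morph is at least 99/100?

10

Prior odds = 0.021/0.979 = 21/979.
Combined Bayes factor of the evidence already in hand = 1.2 × (2/3) = 0.8.
Odds after that evidence = (21/979) × 0.8 = 84/4895.
Target odds = 0.99/0.01 = 99.
Need 2.4ⁿ ≥ 99 ÷ (84/4895) = 161535/28.
2.4⁹ ≈2641.81 falls short of 161535/28 but 2.4¹⁰ ≈6340.34 reaches it, so n = 10.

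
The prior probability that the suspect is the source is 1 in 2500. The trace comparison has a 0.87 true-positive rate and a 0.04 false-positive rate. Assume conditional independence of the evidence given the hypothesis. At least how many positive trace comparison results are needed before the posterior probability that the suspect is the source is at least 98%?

Prior odds: 0.0004 ÷ 0.9996 = 1/2499.
Likelihood ratio of a positive result = 0.87/0.04 = 21.75.
Target posterior odds = 0.98/0.02 = 49.
Need (1/2499) × 21.75ⁿ ≥ 49, i.e. 21.75ⁿ ≥ 122451.
21.75³ = 658503/64 falls short of 122451 but 21.75⁴ = 57289761/256 reaches it, so n = 4.

4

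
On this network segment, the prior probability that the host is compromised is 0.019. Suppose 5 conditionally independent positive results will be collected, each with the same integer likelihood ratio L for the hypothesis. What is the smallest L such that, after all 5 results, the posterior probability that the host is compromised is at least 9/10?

Prior odds = 0.019/0.981 = 19/981.
Target odds = 0.9/0.1 = 9.
Need L⁵ ≥ 9 ÷ (19/981) = 8829/19.
3⁵ = 243 < 8829/19 ≤ 1024 = 4⁵, so L = 4.

4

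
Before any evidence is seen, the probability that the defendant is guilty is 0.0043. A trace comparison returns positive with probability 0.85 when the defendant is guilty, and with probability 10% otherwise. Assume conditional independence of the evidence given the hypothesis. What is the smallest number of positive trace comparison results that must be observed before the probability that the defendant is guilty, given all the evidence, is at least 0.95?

4

Prior odds: 0.0043 ÷ 0.9957 = 43/9957.
Likelihood ratio of a positive result = 0.85/0.1 = 8.5.
Target posterior odds = 0.95/0.05 = 19.
Require 8.5ⁿ ≥ 19 ÷ (43/9957) = 189183/43.
8.5³ = 614.125 falls short of 189183/43 but 8.5⁴ = 5220.0625 reaches it, so n = 4.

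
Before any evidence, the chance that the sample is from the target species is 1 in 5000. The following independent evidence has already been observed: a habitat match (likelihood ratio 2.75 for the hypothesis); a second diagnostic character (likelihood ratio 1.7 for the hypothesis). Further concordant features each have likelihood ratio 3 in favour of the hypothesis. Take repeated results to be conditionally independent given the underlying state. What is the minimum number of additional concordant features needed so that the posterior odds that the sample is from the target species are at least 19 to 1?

10

Prior odds = 0.0002/0.9998 = 1/4999.
Combined Bayes factor of the evidence already in hand = 2.75 × 1.7 = 4.675.
Odds after that evidence = (1/4999) × 4.675 = 187/199960.
Target odds = 19.
Need 3ⁿ ≥ 19 ÷ (187/199960) = 3799240/187.
3⁹ = 19683 falls short of 3799240/187 but 3¹⁰ = 59049 reaches it, so n = 10.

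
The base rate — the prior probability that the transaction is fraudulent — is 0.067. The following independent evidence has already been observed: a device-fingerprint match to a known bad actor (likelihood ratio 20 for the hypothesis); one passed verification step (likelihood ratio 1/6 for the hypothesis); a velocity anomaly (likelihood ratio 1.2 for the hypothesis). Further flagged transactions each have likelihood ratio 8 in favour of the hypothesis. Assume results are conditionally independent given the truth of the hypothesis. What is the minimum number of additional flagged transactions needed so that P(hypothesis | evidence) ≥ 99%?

3

Prior odds = 0.067/0.933 = 67/933.
Combined Bayes factor of the evidence already in hand = 20 × (1/6) × 1.2 = 4.
Odds after that evidence = (67/933) × 4 = 268/933.
Target odds = 0.99/0.01 = 99.
Need 8ⁿ ≥ 99 ÷ (268/933) = 92367/268.
8² = 64 falls short of 92367/268 but 8³ = 512 reaches it, so n = 3.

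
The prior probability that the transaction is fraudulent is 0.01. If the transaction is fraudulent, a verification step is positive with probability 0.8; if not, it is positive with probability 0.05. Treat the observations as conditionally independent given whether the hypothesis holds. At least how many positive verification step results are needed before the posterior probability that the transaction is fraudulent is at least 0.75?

3

Prior odds: 0.01 ÷ 0.99 = 1/99.
Likelihood ratio of a positive = 0.8/0.05 = 16.
Target posterior odds = 0.75/0.25 = 3.
Require 16ⁿ ≥ 3 ÷ (1/99) = 297.
16² = 256 falls short of 297 but 16³ = 4096 reaches it, so n = 3.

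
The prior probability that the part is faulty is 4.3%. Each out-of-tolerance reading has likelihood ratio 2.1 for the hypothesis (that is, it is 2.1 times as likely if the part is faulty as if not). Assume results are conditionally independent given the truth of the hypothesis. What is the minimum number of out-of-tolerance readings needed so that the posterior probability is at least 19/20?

9

Prior odds: 0.043 ÷ 0.957 = 43/957.
Likelihood ratio per out-of-tolerance reading = 2.1.
Target posterior odds = 0.95/0.05 = 19.
Require 2.1ⁿ ≥ 19 ÷ (43/957) = 18183/43.
2.1⁸ ≈378.229 falls short of 18183/43 but 2.1⁹ ≈794.28 reaches it, so n = 9.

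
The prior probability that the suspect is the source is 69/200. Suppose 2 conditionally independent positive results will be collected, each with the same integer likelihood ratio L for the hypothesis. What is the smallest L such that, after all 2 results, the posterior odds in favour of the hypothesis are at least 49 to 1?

Prior odds = 0.345/0.655 = 69/131.
Target odds = 49.
Need L² ≥ 49 ÷ (69/131) = 6419/69.
9² = 81 < 6419/69 ≤ 100 = 10², so L = 10.

10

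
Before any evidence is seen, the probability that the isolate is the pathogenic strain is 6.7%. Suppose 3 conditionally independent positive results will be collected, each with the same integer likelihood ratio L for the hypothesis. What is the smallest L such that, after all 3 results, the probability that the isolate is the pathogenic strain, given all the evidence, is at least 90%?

6

Prior odds = 0.067/0.933 = 67/933.
Target odds = 0.9/0.1 = 9.
Need L³ ≥ 9 ÷ (67/933) = 8397/67.
5³ = 125 < 8397/67 ≤ 216 = 6³, so L = 6.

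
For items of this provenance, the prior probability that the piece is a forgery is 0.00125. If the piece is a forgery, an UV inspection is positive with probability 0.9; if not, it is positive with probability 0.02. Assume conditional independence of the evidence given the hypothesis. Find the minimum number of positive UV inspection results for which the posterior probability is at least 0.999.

4

Prior odds = 0.00125/0.99875 = 1/799.
Likelihood ratio of a positive = 0.9/0.02 = 45.
Target posterior odds = 0.999/0.001 = 999.
Need (1/799) × 45ⁿ ≥ 999, i.e. 45ⁿ ≥ 798201.
45³ = 91125 falls short of 798201 but 45⁴ = 4100625 reaches it, so n = 4.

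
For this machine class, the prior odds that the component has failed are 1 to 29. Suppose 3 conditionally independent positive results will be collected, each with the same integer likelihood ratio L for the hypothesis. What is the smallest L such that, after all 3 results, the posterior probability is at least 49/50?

12

Prior odds = 1/29.
Target odds = 0.98/0.02 = 49.
Need L³ ≥ 49 ÷ (1/29) = 1421.
11³ = 1331 < 1421 ≤ 1728 = 12³, so L = 12.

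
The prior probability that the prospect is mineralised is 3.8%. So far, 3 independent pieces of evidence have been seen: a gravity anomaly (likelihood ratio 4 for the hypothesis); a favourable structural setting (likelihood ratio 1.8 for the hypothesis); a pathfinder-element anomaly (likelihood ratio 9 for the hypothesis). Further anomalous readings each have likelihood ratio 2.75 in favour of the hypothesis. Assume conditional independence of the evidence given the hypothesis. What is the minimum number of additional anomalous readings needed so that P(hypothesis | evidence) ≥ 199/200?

5

Prior odds = 0.038/0.962 = 19/481.
Combined Bayes factor of the evidence already in hand = 4 × 1.8 × 9 = 64.8.
Odds after that evidence = (19/481) × 64.8 = 6156/2405.
Target odds = 0.995/0.005 = 199.
Need 2.75ⁿ ≥ 199 ÷ (6156/2405) = 478595/6156.
2.75⁴ = 57.19140625 falls short of 478595/6156 but 2.75⁵ = 161051/1024 reaches it, so n = 5.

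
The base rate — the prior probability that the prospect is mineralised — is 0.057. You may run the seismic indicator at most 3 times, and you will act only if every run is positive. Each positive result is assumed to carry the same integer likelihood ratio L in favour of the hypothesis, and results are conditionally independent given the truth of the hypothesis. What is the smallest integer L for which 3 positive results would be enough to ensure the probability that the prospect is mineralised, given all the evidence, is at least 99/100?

Prior odds = 0.057/0.943 = 57/943.
Target odds = 0.99/0.01 = 99.
Need L³ ≥ 99 ÷ (57/943) = 31119/19.
11³ = 1331 < 31119/19 ≤ 1728 = 12³, so L = 12.

12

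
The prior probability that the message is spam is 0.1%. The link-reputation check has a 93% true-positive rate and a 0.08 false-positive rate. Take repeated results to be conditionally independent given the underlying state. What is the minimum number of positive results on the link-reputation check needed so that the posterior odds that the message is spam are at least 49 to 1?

Prior odds: 0.001 ÷ 0.999 = 1/999.
Likelihood ratio of a positive result = 0.93/0.08 = 11.625.
Target odds = 49.
Need (1/999) × 11.625ⁿ ≥ 49, i.e. 11.625ⁿ ≥ 48951.
11.625⁴ = 74805201/4096 falls short of 48951 but 11.625⁵ ≈212307 reaches it, so n = 5.

5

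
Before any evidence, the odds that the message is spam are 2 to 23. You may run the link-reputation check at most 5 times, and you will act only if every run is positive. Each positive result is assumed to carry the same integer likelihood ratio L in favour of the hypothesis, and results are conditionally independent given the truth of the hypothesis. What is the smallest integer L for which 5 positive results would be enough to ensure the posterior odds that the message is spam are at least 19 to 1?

Prior odds = 2/23.
Target odds = 19.
Need L⁵ ≥ 19 ÷ (2/23) = 218.5.
2⁵ = 32 < 218.5 ≤ 243 = 3⁵, so L = 3.

3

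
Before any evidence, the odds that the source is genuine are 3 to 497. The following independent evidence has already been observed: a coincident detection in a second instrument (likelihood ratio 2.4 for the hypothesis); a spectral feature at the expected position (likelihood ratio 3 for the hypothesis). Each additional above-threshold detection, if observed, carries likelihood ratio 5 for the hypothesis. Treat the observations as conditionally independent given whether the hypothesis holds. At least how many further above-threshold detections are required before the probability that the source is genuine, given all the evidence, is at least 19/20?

4

Prior odds = 3/497.
Combined Bayes factor of the evidence already in hand = 2.4 × 3 = 7.2.
Odds after that evidence = (3/497) × 7.2 = 108/2485.
Target odds = 0.95/0.05 = 19.
Need 5ⁿ ≥ 19 ÷ (108/2485) = 47215/108.
5³ = 125 falls short of 47215/108 but 5⁴ = 625 reaches it, so n = 4.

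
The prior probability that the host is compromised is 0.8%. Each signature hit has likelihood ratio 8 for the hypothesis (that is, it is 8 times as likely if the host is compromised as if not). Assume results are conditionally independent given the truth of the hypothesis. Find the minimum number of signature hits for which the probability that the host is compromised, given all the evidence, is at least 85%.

Prior odds: 0.008 ÷ 0.992 = 1/124.
Likelihood ratio per signature hit = 8.
Target posterior odds = 0.85/0.15 = 17/3.
Require 8ⁿ ≥ 17/3 ÷ (1/124) = 2108/3.
8³ = 512 falls short of 2108/3 but 8⁴ = 4096 reaches it, so n = 4.

4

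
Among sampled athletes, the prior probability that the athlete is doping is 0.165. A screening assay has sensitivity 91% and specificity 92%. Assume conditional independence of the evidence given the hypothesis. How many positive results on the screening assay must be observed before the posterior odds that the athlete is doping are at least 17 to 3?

Prior odds: 0.165 ÷ 0.835 = 33/167.
False-positive rate = 1 − 0.92 = 0.08; likelihood ratio of a positive = 0.91/0.08 = 11.375.
Target odds = 17/3.
Need (33/167) × 11.375ⁿ ≥ 17/3, i.e. 11.375ⁿ ≥ 2839/99.
11.375¹ = 11.375 falls short of 2839/99 but 11.375² = 129.390625 reaches it, so n = 2.

2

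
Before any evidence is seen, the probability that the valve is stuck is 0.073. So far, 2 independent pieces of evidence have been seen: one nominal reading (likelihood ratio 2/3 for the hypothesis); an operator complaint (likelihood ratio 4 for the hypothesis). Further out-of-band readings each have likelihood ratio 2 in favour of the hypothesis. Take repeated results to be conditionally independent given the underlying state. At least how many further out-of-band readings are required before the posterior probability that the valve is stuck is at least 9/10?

6

Prior odds = 0.073/0.927 = 73/927.
Combined Bayes factor of the evidence already in hand = (2/3) × 4 = 8/3.
Odds after that evidence = (73/927) × 8/3 = 584/2781.
Target odds = 0.9/0.1 = 9.
Need 2ⁿ ≥ 9 ÷ (584/2781) = 25029/584.
2⁵ = 32 falls short of 25029/584 but 2⁶ = 64 reaches it, so n = 6.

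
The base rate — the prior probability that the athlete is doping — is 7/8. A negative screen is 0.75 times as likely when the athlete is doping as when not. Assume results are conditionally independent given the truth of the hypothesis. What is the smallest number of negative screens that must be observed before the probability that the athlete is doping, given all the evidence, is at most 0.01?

Prior odds: 0.875 ÷ 0.125 = 7.
Likelihood ratio per negative screen = 0.75.
Target odds: 0.01 ÷ 0.99 = 1/99.
Need 7 × 0.75ⁿ ≤ 1/99, i.e. 0.75ⁿ ≤ 1/693.
0.75²² ≈0.00178381 is still above 1/693 but 0.75²³ ≈0.00133786 is at or below it, so n = 23.

23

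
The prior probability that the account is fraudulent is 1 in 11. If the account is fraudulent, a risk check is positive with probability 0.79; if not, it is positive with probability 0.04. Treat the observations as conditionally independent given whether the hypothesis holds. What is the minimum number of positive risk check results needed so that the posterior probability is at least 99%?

3

Prior odds: (1/11) ÷ (10/11) = 0.1.
Likelihood ratio of a positive = 0.79/0.04 = 19.75.
Target posterior odds = 0.99/0.01 = 99.
Need 0.1 × 19.75ⁿ ≥ 99, i.e. 19.75ⁿ ≥ 990.
19.75² = 390.0625 falls short of 990 but 19.75³ = 7703.734375 reaches it, so n = 3.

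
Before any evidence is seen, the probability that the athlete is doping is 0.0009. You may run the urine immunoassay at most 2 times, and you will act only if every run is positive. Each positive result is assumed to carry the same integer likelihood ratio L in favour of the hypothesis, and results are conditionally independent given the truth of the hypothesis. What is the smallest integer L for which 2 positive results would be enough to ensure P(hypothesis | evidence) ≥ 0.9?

Prior odds = 0.0009/0.9991 = 9/9991.
Target odds = 0.9/0.1 = 9.
Need L² ≥ 9 ÷ (9/9991) = 9991.
99² = 9801 < 9991 ≤ 10000 = 100², so L = 100.

100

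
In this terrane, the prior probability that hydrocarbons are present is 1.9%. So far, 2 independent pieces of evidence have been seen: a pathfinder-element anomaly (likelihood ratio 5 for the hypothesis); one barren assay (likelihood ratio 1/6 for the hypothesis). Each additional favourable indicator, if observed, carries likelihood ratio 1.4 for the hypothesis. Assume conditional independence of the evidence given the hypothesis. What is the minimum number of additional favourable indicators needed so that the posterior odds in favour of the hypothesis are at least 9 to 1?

Prior odds = 0.019/0.981 = 19/981.
Combined Bayes factor of the evidence already in hand = 5 × (1/6) = 5/6.
Odds after that evidence = (19/981) × 5/6 = 95/5886.
Target odds = 9.
Need 1.4ⁿ ≥ 9 ÷ (95/5886) = 52974/95.
1.4¹⁸ ≈426.879 falls short of 52974/95 but 1.4¹⁹ ≈597.63 reaches it, so n = 19.

19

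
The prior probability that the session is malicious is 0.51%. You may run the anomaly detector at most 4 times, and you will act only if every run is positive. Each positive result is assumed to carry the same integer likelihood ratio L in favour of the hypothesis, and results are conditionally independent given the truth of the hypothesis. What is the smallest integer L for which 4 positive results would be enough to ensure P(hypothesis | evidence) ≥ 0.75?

5

Prior odds = 0.0051/0.9949 = 51/9949.
Target odds = 0.75/0.25 = 3.
Need L⁴ ≥ 3 ÷ (51/9949) = 9949/17.
4⁴ = 256 < 9949/17 ≤ 625 = 5⁴, so L = 5.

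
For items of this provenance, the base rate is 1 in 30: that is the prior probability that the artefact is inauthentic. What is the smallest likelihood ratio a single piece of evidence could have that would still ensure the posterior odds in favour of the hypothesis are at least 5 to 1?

Prior odds = (1/30)/(29/30) = 1/29.
Target odds = 5.
Required Bayes factor = 5 ÷ (1/29) = 145.

145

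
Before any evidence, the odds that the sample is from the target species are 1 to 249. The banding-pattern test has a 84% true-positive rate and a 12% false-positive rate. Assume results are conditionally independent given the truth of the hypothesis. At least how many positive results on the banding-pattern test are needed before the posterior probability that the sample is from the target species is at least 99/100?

6

Prior odds = 1/249.
Likelihood ratio of a positive result = 0.84/0.12 = 7.
Target odds: 0.99 ÷ 0.01 = 99.
Need (1/249) × 7ⁿ ≥ 99, i.e. 7ⁿ ≥ 24651.
7⁵ = 16807 falls short of 24651 but 7⁶ = 117649 reaches it, so n = 6.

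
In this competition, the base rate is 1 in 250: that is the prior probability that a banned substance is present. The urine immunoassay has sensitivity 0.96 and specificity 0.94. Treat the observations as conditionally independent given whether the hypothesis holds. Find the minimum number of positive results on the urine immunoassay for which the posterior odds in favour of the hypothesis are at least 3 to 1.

Prior odds: 0.004 ÷ 0.996 = 1/249.
False-positive rate = 1 − 0.94 = 0.06; likelihood ratio of a positive = 0.96/0.06 = 16.
Target odds = 3.
Require 16ⁿ ≥ 3 ÷ (1/249) = 747.
16² = 256 falls short of 747 but 16³ = 4096 reaches it, so n = 3.

3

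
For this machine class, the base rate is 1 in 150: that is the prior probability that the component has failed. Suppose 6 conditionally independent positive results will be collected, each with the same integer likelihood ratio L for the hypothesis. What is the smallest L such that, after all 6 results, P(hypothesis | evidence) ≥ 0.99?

5

Prior odds = (1/150)/(149/150) = 1/149.
Target odds = 0.99/0.01 = 99.
Need L⁶ ≥ 99 ÷ (1/149) = 14751.
4⁶ = 4096 < 14751 ≤ 15625 = 5⁶, so L = 5.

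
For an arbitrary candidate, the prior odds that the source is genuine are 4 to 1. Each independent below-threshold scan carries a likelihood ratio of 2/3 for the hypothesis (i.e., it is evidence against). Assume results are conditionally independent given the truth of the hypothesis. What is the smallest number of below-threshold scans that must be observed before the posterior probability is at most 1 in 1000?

Prior odds = 4.
Likelihood ratio per below-threshold scan = 2/3.
Target odds: 0.001 ÷ 0.999 = 1/999.
Require (2/3)ⁿ ≤ 1/999 ÷ 4 = 1/3996.
(2/3)²⁰ ≈0.000300729 is still above 1/3996 but (2/3)²¹ ≈0.000200486 is at or below it, so n = 21.

21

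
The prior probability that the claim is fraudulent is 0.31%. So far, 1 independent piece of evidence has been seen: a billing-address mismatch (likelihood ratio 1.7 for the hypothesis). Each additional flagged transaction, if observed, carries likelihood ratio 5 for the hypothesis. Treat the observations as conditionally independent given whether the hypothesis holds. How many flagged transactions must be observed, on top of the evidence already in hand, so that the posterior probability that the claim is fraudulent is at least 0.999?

Prior odds = 0.0031/0.9969 = 31/9969.
Bayes factor of the evidence already in hand = 1.7.
Odds after that evidence = (31/9969) × 1.7 = 527/99690.
Target odds = 0.999/0.001 = 999.
Need 5ⁿ ≥ 999 ÷ (527/99690) = 99590310/527.
5⁷ = 78125 falls short of 99590310/527 but 5⁸ = 390625 reaches it, so n = 8.

8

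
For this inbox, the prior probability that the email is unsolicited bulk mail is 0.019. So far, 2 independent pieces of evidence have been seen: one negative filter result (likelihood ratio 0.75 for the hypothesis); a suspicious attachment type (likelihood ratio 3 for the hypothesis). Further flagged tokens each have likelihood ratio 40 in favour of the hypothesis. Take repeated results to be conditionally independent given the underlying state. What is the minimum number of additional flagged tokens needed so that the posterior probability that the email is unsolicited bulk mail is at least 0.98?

Prior odds = 0.019/0.981 = 19/981.
Combined Bayes factor of the evidence already in hand = 0.75 × 3 = 2.25.
Odds after that evidence = (19/981) × 2.25 = 19/436.
Target odds = 0.98/0.02 = 49.
Need 40ⁿ ≥ 49 ÷ (19/436) = 21364/19.
40¹ = 40 falls short of 21364/19 but 40² = 1600 reaches it, so n = 2.

2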